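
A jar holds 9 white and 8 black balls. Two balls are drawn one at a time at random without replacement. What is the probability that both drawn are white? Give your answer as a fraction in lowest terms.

Multiply the conditional probabilities at each draw: 9/17 · 8/16 = 72/272 = 9/34.

9/34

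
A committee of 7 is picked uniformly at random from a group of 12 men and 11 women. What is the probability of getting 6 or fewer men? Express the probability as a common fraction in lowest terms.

7405/7429

Total selections: C(23,7) = 245157.
The complement is exactly 7 men: C(12,7)·C(11,0) = 792.
Probability = 1 − 792/245157 = 244365/245157 = 7405/7429.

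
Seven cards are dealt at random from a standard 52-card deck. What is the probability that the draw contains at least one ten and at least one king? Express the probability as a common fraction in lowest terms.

3105873/16723070

There are C(52,7) = 133784560 possible draws.
By inclusion-exclusion on the complements, draws missing all tens or all kings: C(48,7) + C(48,7) − C(44,7) = 73629072 + 73629072 − 38320568 = 108937576.
So draws with at least one of each: 133784560 − 108937576 = 24846984, probability 24846984/133784560 = 3105873/16723070.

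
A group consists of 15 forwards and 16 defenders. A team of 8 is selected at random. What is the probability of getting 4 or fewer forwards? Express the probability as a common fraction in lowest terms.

Total selections: C(31,8) = 7888725.
Favorable selections (4 or fewer forwards): C(15,0)·C(16,8) + C(15,1)·C(16,7) + C(15,2)·C(16,6) + C(15,3)·C(16,5) + C(15,4)·C(16,4) = 12870 + 171600 + 840840 + 1987440 + 2484300 = 5497050.
Probability = 5497050/7888725 = 5638/8091.

5638/8091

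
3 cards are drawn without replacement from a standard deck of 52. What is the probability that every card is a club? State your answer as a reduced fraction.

11/850

There are C(52,3) = 22100 possible 3-card hands.
Hands that are all clubs: C(13,3) = 286.
Probability = 286/22100 = 11/850.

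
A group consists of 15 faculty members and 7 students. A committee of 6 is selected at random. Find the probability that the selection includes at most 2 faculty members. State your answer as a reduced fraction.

571/10659

There are C(22,6) = 74613 ways to choose the 6.
Favorable selections (at most 2 faculty members): C(15,0)·C(7,6) + C(15,1)·C(7,5) + C(15,2)·C(7,4) = 7 + 315 + 3675 = 3997.
Probability = 3997/74613 = 571/10659.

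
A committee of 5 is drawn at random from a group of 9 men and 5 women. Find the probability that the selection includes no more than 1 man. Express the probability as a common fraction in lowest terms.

23/1001

There are C(14,5) = 2002 ways to choose the 5.
Favorable selections (no more than 1 man): C(9,0)·C(5,5) + C(9,1)·C(5,4) = 1 + 45 = 46.
Probability = 46/2002 = 23/1001.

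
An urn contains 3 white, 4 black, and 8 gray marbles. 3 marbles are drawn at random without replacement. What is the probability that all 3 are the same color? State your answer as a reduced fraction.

61/455

There are C(15,3) = 455 ways to draw 3 marbles.
All same color: C(3,3) + C(4,3) + C(8,3) = 1 + 4 + 56 = 61.
Probability = 61/455.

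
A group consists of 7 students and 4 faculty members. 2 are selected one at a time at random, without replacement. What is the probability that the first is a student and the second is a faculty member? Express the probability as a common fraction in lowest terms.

Multiply the conditional probabilities at each draw: 7/11 · 4/10 = 28/110 = 14/55.

14/55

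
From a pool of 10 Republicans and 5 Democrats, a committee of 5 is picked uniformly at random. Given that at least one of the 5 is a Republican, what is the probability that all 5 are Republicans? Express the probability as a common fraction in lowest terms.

Work in counts. Selections with at least one Republican: C(15,5) − C(5,5) = 3003 − 1 = 3002.
Of those, selections where all 5 are Republicans: C(10,5) = 252.
Conditional probability = 252/3002 = 126/1501.

126/1501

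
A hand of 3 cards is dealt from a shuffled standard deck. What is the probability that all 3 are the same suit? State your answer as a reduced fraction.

22/425

There are C(52,3) = 22100 possible 3-card hands.
Hands of one suit: 4 suits × C(13,3) = 4·286 = 1144.
Probability = 1144/22100 = 22/425.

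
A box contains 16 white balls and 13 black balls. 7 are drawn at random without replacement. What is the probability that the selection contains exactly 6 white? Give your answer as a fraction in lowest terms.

The sample space is all 7-subsets of the 29: C(29,7) = 1560780.
Selections with exactly 6 white: choose 6 of the 16 white and 1 of the 13 black, C(16,6)·C(13,1) = 8008·13 = 104104.
Probability = 104104/1560780 = 2002/30015.

2002/30015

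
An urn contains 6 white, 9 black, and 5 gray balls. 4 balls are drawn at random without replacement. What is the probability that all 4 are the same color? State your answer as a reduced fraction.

146/4845

There are C(20,4) = 4845 ways to draw 4 balls.
All same color: C(6,4) + C(9,4) + C(5,4) = 15 + 126 + 5 = 146.
Probability = 146/4845.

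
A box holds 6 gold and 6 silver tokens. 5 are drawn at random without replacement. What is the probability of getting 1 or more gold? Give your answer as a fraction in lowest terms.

Total selections: C(12,5) = 792.
Favorable selections (1 or more gold): C(6,1)·C(6,4) + C(6,2)·C(6,3) + C(6,3)·C(6,2) + C(6,4)·C(6,1) + C(6,5)·C(6,0) = 90 + 300 + 300 + 90 + 6 = 786.
Probability = 786/792 = 131/132.

131/132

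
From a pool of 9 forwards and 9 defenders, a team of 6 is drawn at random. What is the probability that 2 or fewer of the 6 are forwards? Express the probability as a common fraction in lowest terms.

There are C(18,6) = 18564 ways to choose the 6.
Favorable selections (2 or fewer forwards): C(9,0)·C(9,6) + C(9,1)·C(9,5) + C(9,2)·C(9,4) = 84 + 1134 + 4536 = 5754.
Probability = 5754/18564 = 137/442.

137/442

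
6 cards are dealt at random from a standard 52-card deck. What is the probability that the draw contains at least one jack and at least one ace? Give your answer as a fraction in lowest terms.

There are C(52,6) = 20358520 possible draws.
By inclusion-exclusion on the complements, draws missing all jacks or all aces: C(48,6) + C(48,6) − C(44,6) = 12271512 + 12271512 − 7059052 = 17483972.
So draws with at least one of each: 20358520 − 17483972 = 2874548, probability 2874548/20358520 = 718637/5089630.

718637/5089630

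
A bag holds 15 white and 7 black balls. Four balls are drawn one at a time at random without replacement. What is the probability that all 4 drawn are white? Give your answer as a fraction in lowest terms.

Multiply the conditional probabilities at each draw: 15/22 · 14/21 · 13/20 · 12/19 = 32760/175560 = 39/209.

39/209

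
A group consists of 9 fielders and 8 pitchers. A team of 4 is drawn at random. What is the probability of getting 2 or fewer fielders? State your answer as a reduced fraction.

113/170

Total selections: C(17,4) = 2380.
Favorable selections (2 or fewer fielders): C(9,0)·C(8,4) + C(9,1)·C(8,3) + C(9,2)·C(8,2) = 70 + 504 + 1008 = 1582.
Probability = 1582/2380 = 113/170.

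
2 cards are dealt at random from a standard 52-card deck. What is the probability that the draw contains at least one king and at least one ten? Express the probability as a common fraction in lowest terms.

There are C(52,2) = 1326 possible draws.
By inclusion-exclusion on the complements, draws missing all kings or all tens: C(48,2) + C(48,2) − C(44,2) = 1128 + 1128 − 946 = 1310.
So draws with at least one of each: 1326 − 1310 = 16, probability 16/1326 = 8/663.

8/663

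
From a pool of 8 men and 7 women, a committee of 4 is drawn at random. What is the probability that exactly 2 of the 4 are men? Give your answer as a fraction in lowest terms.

There are C(15,4) = 1365 ways to choose 4 from 15.
Selections with exactly 2 men: choose 2 of the 8 men and 2 of the 7 women, C(8,2)·C(7,2) = 28·21 = 588.
Probability = 588/1365 = 28/65.

28/65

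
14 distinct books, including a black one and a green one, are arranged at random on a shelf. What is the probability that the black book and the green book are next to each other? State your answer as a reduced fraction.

1/7

There are 14! = 87178291200 arrangements.
Treat the black book and the green book as a block: 13! arrangements of the blocks × 2 orders within the block = 2·6227020800 = 12454041600.
Probability = 12454041600/87178291200 = 1/7.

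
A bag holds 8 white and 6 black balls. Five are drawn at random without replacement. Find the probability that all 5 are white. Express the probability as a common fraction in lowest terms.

4/143

There are C(14,5) = 2002 possible selections.
Selections with all white: C(8,5) = 56.
Probability = 56/2002 = 4/143.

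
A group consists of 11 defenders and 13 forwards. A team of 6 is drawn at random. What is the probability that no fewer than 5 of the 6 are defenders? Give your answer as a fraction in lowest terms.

There are C(24,6) = 134596 ways to choose the 6.
Favorable selections (no fewer than 5 defenders): C(11,5)·C(13,1) + C(11,6)·C(13,0) = 6006 + 462 = 6468.
Probability = 6468/134596 = 21/437.

21/437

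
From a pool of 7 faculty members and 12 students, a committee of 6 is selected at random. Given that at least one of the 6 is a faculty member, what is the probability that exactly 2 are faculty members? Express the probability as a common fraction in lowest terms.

Work in counts. Selections with at least one faculty member: C(19,6) − C(12,6) = 27132 − 924 = 26208.
Of those, selections where exactly 2 are faculty members: C(7,2)·C(12,4) = 21·495 = 10395.
Conditional probability = 10395/26208 = 165/416.

165/416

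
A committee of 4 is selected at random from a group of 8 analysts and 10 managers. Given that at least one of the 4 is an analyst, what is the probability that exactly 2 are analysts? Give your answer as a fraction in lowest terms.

42/95

Work in counts. Selections with at least one analyst: C(18,4) − C(10,4) = 3060 − 210 = 2850.
Of those, selections where exactly 2 are analysts: C(8,2)·C(10,2) = 28·45 = 1260.
Conditional probability = 1260/2850 = 42/95.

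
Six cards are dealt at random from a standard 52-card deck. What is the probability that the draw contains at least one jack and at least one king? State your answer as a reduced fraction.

There are C(52,6) = 20358520 possible draws.
By inclusion-exclusion on the complements, draws missing all jacks or all kings: C(48,6) + C(48,6) − C(44,6) = 12271512 + 12271512 − 7059052 = 17483972.
So draws with at least one of each: 20358520 − 17483972 = 2874548, probability 2874548/20358520 = 718637/5089630.

718637/5089630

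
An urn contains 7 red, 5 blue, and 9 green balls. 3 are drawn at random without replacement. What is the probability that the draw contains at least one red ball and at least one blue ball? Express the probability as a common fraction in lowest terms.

There are C(21,3) = 1330 possible draws.
By inclusion-exclusion on the complements, draws missing all red or all blue: C(14,3) + C(16,3) − C(9,3) = 364 + 560 − 84 = 840.
So draws with at least one of each: 1330 − 840 = 490, probability 490/1330 = 7/19.

7/19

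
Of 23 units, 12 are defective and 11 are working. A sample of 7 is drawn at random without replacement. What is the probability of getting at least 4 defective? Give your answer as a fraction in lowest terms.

4127/7429

There are C(23,7) = 245157 ways to choose the 7.
Favorable selections (at least 4 defective): C(12,4)·C(11,3) + C(12,5)·C(11,2) + C(12,6)·C(11,1) + C(12,7)·C(11,0) = 81675 + 43560 + 10164 + 792 = 136191.
Probability = 136191/245157 = 4127/7429.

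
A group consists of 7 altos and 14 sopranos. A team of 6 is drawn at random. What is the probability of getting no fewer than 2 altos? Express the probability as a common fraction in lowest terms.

Total selections: C(21,6) = 54264.
Favorable selections (no fewer than 2 altos): C(7,2)·C(14,4) + C(7,3)·C(14,3) + C(7,4)·C(14,2) + C(7,5)·C(14,1) + C(7,6)·C(14,0) = 21021 + 12740 + 3185 + 294 + 7 = 37247.
Probability = 37247/54264 = 313/456.

313/456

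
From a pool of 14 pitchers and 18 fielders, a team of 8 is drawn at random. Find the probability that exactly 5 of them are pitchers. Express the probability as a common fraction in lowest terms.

10472/67425

There are C(32,8) = 10518300 ways to choose 8 from 32.
Selections with exactly 5 pitchers: choose 5 of the 14 pitchers and 3 of the 18 fielders, C(14,5)·C(18,3) = 2002·816 = 1633632.
Probability = 1633632/10518300 = 10472/67425.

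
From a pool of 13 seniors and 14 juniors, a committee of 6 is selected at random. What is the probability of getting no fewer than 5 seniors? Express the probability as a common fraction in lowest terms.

Total selections: C(27,6) = 296010.
Favorable selections (no fewer than 5 seniors): C(13,5)·C(14,1) + C(13,6)·C(14,0) = 18018 + 1716 = 19734.
Probability = 19734/296010 = 1/15.

1/15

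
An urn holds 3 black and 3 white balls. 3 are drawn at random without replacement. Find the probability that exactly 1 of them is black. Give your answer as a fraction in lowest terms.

The sample space is all 3-subsets of the 6: C(6,3) = 20.
Selections with exactly 1 black: choose 1 of the 3 black and 2 of the 3 white, C(3,1)·C(3,2) = 3·3 = 9.
Probability = 9/20.

9/20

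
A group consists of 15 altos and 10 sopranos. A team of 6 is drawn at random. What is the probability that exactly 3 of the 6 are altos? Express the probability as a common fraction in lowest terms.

The sample space is all 6-subsets of the 25: C(25,6) = 177100.
Selections with exactly 3 altos: choose 3 of the 15 altos and 3 of the 10 sopranos, C(15,3)·C(10,3) = 455·120 = 54600.
Probability = 54600/177100 = 78/253.

78/253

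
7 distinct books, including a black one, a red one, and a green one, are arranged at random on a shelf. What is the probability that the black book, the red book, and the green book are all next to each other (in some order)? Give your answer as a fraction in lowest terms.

1/7

There are 7! = 5040 arrangements.
Treat the three as one block: 5! placements × 3! orders within the block = 120·6 = 720.
Probability = 720/5040 = 1/7.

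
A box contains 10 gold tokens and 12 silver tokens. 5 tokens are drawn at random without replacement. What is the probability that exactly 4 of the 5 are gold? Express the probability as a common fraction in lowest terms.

20/209

The sample space is all 5-subsets of the 22: C(22,5) = 26334.
Selections with exactly 4 gold: choose 4 of the 10 gold and 1 of the 12 silver, C(10,4)·C(12,1) = 210·12 = 2520.
Probability = 2520/26334 = 20/209.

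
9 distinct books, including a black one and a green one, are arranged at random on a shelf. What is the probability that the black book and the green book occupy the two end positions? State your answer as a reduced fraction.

1/36

There are 9! = 362880 arrangements.
Place the black book and the green book at the ends in 2 ways, arrange the remaining 7 in 7! = 5040 ways: 2·5040 = 10080.
Probability = 10080/362880 = 1/36.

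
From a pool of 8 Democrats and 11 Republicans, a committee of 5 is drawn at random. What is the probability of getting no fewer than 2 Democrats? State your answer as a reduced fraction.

1421/1938

Total selections: C(19,5) = 11628.
Count the complement (fewer than 2 Democrats): C(8,0)·C(11,5) + C(8,1)·C(11,4) = 462 + 2640 = 3102.
Probability = 1 − 3102/11628 = 8526/11628 = 1421/1938.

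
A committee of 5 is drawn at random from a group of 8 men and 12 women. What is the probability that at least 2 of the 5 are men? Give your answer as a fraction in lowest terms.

There are C(20,5) = 15504 ways to choose the 5.
Count the complement (fewer than 2 men): C(8,0)·C(12,5) + C(8,1)·C(12,4) = 792 + 3960 = 4752.
Probability = 1 − 4752/15504 = 10752/15504 = 224/323.

224/323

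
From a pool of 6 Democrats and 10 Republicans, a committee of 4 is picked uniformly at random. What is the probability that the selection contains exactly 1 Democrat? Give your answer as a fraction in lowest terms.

36/91

There are C(16,4) = 1820 ways to choose 4 from 16.
Selections with exactly 1 Democrat: choose 1 of the 6 Democrats and 3 of the 10 Republicans, C(6,1)·C(10,3) = 6·120 = 720.
Probability = 720/1820 = 36/91.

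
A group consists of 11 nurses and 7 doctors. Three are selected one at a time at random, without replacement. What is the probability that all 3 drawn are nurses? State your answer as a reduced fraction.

Multiply the conditional probabilities at each draw: 11/18 · 10/17 · 9/16 = 990/4896 = 55/272.

55/272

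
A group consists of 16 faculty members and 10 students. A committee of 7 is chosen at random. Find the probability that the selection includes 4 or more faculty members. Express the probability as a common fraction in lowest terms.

Total selections: C(26,7) = 657800.
Favorable selections (4 or more faculty members): C(16,4)·C(10,3) + C(16,5)·C(10,2) + C(16,6)·C(10,1) + C(16,7)·C(10,0) = 218400 + 196560 + 80080 + 11440 = 506480.
Probability = 506480/657800 = 974/1265.

974/1265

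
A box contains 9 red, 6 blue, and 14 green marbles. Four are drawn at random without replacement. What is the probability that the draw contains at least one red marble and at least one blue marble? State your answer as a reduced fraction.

1228/2639

There are C(29,4) = 23751 possible draws.
By inclusion-exclusion on the complements, draws missing all red or all blue: C(20,4) + C(23,4) − C(14,4) = 4845 + 8855 − 1001 = 12699.
So draws with at least one of each: 23751 − 12699 = 11052, probability 11052/23751 = 1228/2639.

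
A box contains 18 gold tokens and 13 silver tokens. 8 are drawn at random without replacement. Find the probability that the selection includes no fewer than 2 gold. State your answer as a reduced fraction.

2686/2697

There are C(31,8) = 7888725 ways to choose the 8.
Count the complement (fewer than 2 gold): C(18,0)·C(13,8) + C(18,1)·C(13,7) = 1287 + 30888 = 32175.
Probability = 1 − 32175/7888725 = 7856550/7888725 = 2686/2697.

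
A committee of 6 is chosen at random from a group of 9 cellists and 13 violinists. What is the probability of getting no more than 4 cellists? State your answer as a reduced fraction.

3471/3553

Total selections: C(22,6) = 74613.
Count the complement (more than 4 cellists): C(9,5)·C(13,1) + C(9,6)·C(13,0) = 1638 + 84 = 1722.
Probability = 1 − 1722/74613 = 72891/74613 = 3471/3553.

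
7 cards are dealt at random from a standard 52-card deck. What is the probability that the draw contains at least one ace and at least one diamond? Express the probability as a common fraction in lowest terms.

There are C(52,7) = 133784560 possible draws.
By inclusion-exclusion on the complements, draws missing all aces or all diamonds: C(48,7) + C(39,7) − C(36,7) = 73629072 + 15380937 − 8347680 = 80662329.
So draws with at least one of each: 133784560 − 80662329 = 53122231, probability 53122231/133784560.

53122231/133784560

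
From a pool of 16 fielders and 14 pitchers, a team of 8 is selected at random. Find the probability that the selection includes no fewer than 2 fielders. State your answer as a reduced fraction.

Total selections: C(30,8) = 5852925.
Favorable selections (no fewer than 2 fielders): C(16,2)·C(14,6) + C(16,3)·C(14,5) + C(16,4)·C(14,4) + C(16,5)·C(14,3) + C(16,6)·C(14,2) + C(16,7)·C(14,1) + C(16,8)·C(14,0) = 360360 + 1121120 + 1821820 + 1589952 + 728728 + 160160 + 12870 = 5795010.
Probability = 5795010/5852925 = 3302/3335.

3302/3335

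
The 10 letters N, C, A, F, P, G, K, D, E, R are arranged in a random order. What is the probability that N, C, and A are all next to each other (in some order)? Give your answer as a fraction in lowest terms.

1/15

There are 10! = 3628800 arrangements.
Treat the three as one block: 8! placements × 3! orders within the block = 40320·6 = 241920.
Probability = 241920/3628800 = 1/15.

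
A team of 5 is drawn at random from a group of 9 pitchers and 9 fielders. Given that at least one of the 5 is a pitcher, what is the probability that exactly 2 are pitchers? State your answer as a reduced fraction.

Work in counts. Selections with at least one pitcher: C(18,5) − C(9,5) = 8568 − 126 = 8442.
Of those, selections where exactly 2 are pitchers: C(9,2)·C(9,3) = 36·84 = 3024.
Conditional probability = 3024/8442 = 24/67.

24/67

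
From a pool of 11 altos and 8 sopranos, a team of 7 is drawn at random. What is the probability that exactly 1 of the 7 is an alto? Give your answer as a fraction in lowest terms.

Total number of selections: C(19,7) = 50388.
Selections with exactly 1 alto: choose 1 of the 11 altos and 6 of the 8 sopranos, C(11,1)·C(8,6) = 11·28 = 308.
Probability = 308/50388 = 77/12597.

77/12597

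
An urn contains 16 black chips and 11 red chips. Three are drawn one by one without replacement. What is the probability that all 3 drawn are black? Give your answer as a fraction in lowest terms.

112/585

Multiply the conditional probabilities at each draw: 16/27 · 15/26 · 14/25 = 3360/17550 = 112/585.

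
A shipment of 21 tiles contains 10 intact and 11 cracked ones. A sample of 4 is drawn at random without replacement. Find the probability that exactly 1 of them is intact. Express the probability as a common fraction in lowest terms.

The sample space is all 4-subsets of the 21: C(21,4) = 5985.
Selections with exactly 1 intact: choose 1 of the 10 intact and 3 of the 11 cracked, C(10,1)·C(11,3) = 10·165 = 1650.
Probability = 1650/5985 = 110/399.

110/399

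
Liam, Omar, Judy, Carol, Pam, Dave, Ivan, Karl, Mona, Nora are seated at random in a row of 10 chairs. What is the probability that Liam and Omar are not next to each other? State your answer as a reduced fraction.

There are 10! = 3628800 arrangements.
Arrangements with Liam and Omar adjacent: 2·9! = 725760.
So not adjacent: 3628800 − 725760 = 2903040, probability 2903040/3628800 = 4/5.

4/5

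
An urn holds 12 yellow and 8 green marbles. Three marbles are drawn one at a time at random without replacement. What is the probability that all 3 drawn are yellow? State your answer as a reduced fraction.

11/57

Multiply the conditional probabilities at each draw: 12/20 · 11/19 · 10/18 = 1320/6840 = 11/57.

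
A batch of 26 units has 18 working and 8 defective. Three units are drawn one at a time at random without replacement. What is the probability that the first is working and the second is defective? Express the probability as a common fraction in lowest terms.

Multiply the conditional probabilities at each draw: 18/26 · 8/25 = 144/650 = 72/325.

72/325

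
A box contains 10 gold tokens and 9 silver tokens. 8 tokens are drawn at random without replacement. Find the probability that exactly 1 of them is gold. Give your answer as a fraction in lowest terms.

20/4199

There are C(19,8) = 75582 ways to choose 8 from 19.
Selections with exactly 1 gold: choose 1 of the 10 gold and 7 of the 9 silver, C(10,1)·C(9,7) = 10·36 = 360.
Probability = 360/75582 = 20/4199.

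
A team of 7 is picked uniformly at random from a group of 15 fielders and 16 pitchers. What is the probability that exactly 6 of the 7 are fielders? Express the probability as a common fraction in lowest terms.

The sample space is all 7-subsets of the 31: C(31,7) = 2629575.
Selections with exactly 6 fielders: choose 6 of the 15 fielders and 1 of the 16 pitchers, C(15,6)·C(16,1) = 5005·16 = 80080.
Probability = 80080/2629575 = 1232/40455.

1232/40455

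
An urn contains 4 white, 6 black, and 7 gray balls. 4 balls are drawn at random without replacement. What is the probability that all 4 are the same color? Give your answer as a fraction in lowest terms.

3/140

There are C(17,4) = 2380 ways to draw 4 balls.
All same color: C(4,4) + C(6,4) + C(7,4) = 1 + 15 + 35 = 51.
Probability = 51/2380 = 3/140.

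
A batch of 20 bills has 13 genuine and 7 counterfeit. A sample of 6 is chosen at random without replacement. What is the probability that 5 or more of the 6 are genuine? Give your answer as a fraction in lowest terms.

715/2584

Total selections: C(20,6) = 38760.
Favorable selections (5 or more genuine): C(13,5)·C(7,1) + C(13,6)·C(7,0) = 9009 + 1716 = 10725.
Probability = 10725/38760 = 715/2584.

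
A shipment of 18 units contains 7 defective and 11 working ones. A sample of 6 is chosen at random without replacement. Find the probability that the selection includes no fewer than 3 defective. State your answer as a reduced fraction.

189/442

There are C(18,6) = 18564 ways to choose the 6.
Count the complement (fewer than 3 defective): C(7,0)·C(11,6) + C(7,1)·C(11,5) + C(7,2)·C(11,4) = 462 + 3234 + 6930 = 10626.
Probability = 1 − 10626/18564 = 7938/18564 = 189/442.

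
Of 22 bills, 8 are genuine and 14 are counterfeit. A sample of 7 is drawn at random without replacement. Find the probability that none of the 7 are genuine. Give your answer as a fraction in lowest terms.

There are C(22,7) = 170544 possible selections.
Selections with no genuine (all counterfeit): C(14,7) = 3432.
Probability = 3432/170544 = 13/646.

13/646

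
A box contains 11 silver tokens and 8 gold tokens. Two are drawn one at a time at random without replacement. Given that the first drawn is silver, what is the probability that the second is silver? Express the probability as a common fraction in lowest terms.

After removing one silver, 18 remain: 10 silver and 8 gold.
So the probability the next is silver is 10/18 = 5/9.

5/9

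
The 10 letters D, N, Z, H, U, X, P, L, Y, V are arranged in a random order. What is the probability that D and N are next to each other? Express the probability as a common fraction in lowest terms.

1/5

There are 10! = 3628800 arrangements.
Treat D and N as a block: 9! arrangements of the blocks × 2 orders within the block = 2·362880 = 725760.
Probability = 725760/3628800 = 1/5.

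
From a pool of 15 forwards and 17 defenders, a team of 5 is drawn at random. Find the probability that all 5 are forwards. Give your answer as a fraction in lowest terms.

429/28768

There are C(32,5) = 201376 possible selections.
Selections with all forwards: C(15,5) = 3003.
Probability = 3003/201376 = 429/28768.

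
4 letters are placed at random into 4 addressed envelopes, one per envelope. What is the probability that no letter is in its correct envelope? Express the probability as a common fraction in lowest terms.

There are 4! = 24 assignments.
By inclusion-exclusion, assignments with no fixed points: C(4,0)·4! − C(4,1)·3! + C(4,2)·2! − C(4,3)·1! + C(4,4)·0! = 9.
Probability = 9/24 = 3/8.

3/8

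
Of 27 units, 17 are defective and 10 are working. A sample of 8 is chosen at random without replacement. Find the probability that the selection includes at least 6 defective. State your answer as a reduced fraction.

442/1265

There are C(27,8) = 2220075 ways to choose the 8.
Favorable selections (at least 6 defective): C(17,6)·C(10,2) + C(17,7)·C(10,1) + C(17,8)·C(10,0) = 556920 + 194480 + 24310 = 775710.
Probability = 775710/2220075 = 442/1265.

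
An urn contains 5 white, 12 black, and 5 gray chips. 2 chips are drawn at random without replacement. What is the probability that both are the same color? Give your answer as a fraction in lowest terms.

86/231

There are C(22,2) = 231 ways to draw 2 chips.
All same color: C(5,2) + C(12,2) + C(5,2) = 10 + 66 + 10 = 86.
Probability = 86/231.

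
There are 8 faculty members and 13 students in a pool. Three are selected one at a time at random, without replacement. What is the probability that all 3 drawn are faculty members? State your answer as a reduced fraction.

Multiply the conditional probabilities at each draw: 8/21 · 7/20 · 6/19 = 336/7980 = 4/95.

4/95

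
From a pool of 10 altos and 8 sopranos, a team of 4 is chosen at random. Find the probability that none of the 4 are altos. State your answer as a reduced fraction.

7/306

There are C(18,4) = 3060 possible selections.
Selections with no altos (all sopranos): C(8,4) = 70.
Probability = 70/3060 = 7/306.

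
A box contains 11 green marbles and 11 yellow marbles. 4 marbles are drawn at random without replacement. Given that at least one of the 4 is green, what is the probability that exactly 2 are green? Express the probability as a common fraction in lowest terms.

Work in counts. Selections with at least one green: C(22,4) − C(11,4) = 7315 − 330 = 6985.
Of those, selections where exactly 2 are green: C(11,2)·C(11,2) = 55·55 = 3025.
Conditional probability = 3025/6985 = 55/127.

55/127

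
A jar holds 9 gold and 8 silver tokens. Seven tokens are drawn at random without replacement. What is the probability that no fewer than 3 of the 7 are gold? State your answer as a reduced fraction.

4293/4862

There are C(17,7) = 19448 ways to choose the 7.
Count the complement (fewer than 3 gold): C(9,0)·C(8,7) + C(9,1)·C(8,6) + C(9,2)·C(8,5) = 8 + 252 + 2016 = 2276.
Probability = 1 − 2276/19448 = 17172/19448 = 4293/4862.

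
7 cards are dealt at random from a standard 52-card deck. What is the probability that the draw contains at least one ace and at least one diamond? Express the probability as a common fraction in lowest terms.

There are C(52,7) = 133784560 possible draws.
By inclusion-exclusion on the complements, draws missing all aces or all diamonds: C(48,7) + C(39,7) − C(36,7) = 73629072 + 15380937 − 8347680 = 80662329.
So draws with at least one of each: 133784560 − 80662329 = 53122231, probability 53122231/133784560.

53122231/133784560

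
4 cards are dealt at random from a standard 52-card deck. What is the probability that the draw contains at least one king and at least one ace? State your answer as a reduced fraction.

1332/20825

There are C(52,4) = 270725 possible draws.
By inclusion-exclusion on the complements, draws missing all kings or all aces: C(48,4) + C(48,4) − C(44,4) = 194580 + 194580 − 135751 = 253409.
So draws with at least one of each: 270725 − 253409 = 17316, probability 17316/270725 = 1332/20825.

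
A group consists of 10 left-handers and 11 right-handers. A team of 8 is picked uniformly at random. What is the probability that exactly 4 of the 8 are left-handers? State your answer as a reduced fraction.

The sample space is all 8-subsets of the 21: C(21,8) = 203490.
Selections with exactly 4 left-handers: choose 4 of the 10 left-handers and 4 of the 11 right-handers, C(10,4)·C(11,4) = 210·330 = 69300.
Probability = 69300/203490 = 110/323.

110/323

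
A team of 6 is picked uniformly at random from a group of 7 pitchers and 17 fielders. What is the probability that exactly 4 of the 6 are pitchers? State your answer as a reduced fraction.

170/4807

The sample space is all 6-subsets of the 24: C(24,6) = 134596.
Selections with exactly 4 pitchers: choose 4 of the 7 pitchers and 2 of the 17 fielders, C(7,4)·C(17,2) = 35·136 = 4760.
Probability = 4760/134596 = 170/4807.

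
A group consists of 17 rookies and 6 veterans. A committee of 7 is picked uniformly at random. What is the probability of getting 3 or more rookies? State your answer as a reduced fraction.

14372/14421

There are C(23,7) = 245157 ways to choose the 7.
Count the complement (fewer than 3 rookies): C(17,1)·C(6,6) + C(17,2)·C(6,5) = 17 + 816 = 833.
Probability = 1 − 833/245157 = 244324/245157 = 14372/14421.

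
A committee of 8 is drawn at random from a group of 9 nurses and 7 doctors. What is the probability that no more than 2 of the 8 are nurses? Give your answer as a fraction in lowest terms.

29/1430

Total selections: C(16,8) = 12870.
Favorable selections (no more than 2 nurses): C(9,1)·C(7,7) + C(9,2)·C(7,6) = 9 + 252 = 261.
Probability = 261/12870 = 29/1430.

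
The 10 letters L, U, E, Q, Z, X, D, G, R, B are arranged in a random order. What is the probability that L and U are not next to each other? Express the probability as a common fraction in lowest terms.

There are 10! = 3628800 arrangements.
Arrangements with L and U adjacent: 2·9! = 725760.
So not adjacent: 3628800 − 725760 = 2903040, probability 2903040/3628800 = 4/5.

4/5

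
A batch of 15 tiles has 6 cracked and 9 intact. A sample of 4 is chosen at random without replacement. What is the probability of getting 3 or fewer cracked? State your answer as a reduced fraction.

Total selections: C(15,4) = 1365.
Favorable selections (3 or fewer cracked): C(6,0)·C(9,4) + C(6,1)·C(9,3) + C(6,2)·C(9,2) + C(6,3)·C(9,1) = 126 + 504 + 540 + 180 = 1350.
Probability = 1350/1365 = 90/91.

90/91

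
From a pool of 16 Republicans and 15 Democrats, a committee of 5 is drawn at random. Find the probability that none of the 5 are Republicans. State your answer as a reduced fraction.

143/8091

There are C(31,5) = 169911 possible selections.
Selections with no Republicans (all Democrats): C(15,5) = 3003.
Probability = 3003/169911 = 143/8091.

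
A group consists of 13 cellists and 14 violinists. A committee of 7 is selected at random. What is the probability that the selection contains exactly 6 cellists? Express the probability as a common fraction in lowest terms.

Total number of selections: C(27,7) = 888030.
Selections with exactly 6 cellists: choose 6 of the 13 cellists and 1 of the 14 violinists, C(13,6)·C(14,1) = 1716·14 = 24024.
Probability = 24024/888030 = 28/1035.

28/1035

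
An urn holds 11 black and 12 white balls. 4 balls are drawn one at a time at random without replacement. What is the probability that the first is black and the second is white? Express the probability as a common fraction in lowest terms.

6/23

Multiply the conditional probabilities at each draw: 11/23 · 12/22 = 132/506 = 6/23.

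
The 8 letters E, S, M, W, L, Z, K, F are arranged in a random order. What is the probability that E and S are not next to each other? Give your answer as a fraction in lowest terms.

3/4

There are 8! = 40320 arrangements.
Arrangements with E and S adjacent: 2·7! = 10080.
So not adjacent: 40320 − 10080 = 30240, probability 30240/40320 = 3/4.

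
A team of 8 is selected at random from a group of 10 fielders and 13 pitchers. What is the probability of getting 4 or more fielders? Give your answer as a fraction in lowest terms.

7279/14858

There are C(23,8) = 490314 ways to choose the 8.
Count the complement (fewer than 4 fielders): C(10,0)·C(13,8) + C(10,1)·C(13,7) + C(10,2)·C(13,6) + C(10,3)·C(13,5) = 1287 + 17160 + 77220 + 154440 = 250107.
Probability = 1 − 250107/490314 = 240207/490314 = 7279/14858.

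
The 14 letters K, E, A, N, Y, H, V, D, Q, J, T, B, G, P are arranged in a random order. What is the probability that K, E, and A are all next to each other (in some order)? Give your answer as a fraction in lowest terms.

3/91

There are 14! = 87178291200 arrangements.
Treat the three as one block: 12! placements × 3! orders within the block = 479001600·6 = 2874009600.
Probability = 2874009600/87178291200 = 3/91.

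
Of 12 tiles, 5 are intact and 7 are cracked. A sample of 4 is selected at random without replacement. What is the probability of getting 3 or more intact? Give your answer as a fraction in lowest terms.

5/33

There are C(12,4) = 495 ways to choose the 4.
Favorable selections (3 or more intact): C(5,3)·C(7,1) + C(5,4)·C(7,0) = 70 + 5 = 75.
Probability = 75/495 = 5/33.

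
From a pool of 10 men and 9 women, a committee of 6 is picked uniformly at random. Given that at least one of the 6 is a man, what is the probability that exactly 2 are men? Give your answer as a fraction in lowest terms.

Work in counts. Selections with at least one man: C(19,6) − C(9,6) = 27132 − 84 = 27048.
Of those, selections where exactly 2 are men: C(10,2)·C(9,4) = 45·126 = 5670.
Conditional probability = 5670/27048 = 135/644.

135/644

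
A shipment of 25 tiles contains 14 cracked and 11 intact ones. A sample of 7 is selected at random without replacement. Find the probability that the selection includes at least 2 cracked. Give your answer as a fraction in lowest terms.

21541/21850

There are C(25,7) = 480700 ways to choose the 7.
Count the complement (fewer than 2 cracked): C(14,0)·C(11,7) + C(14,1)·C(11,6) = 330 + 6468 = 6798.
Probability = 1 − 6798/480700 = 473902/480700 = 21541/21850.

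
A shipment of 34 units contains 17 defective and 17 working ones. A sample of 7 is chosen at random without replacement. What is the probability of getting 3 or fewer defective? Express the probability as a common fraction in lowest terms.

1/2

Total selections: C(34,7) = 5379616.
Favorable selections (3 or fewer defective): C(17,0)·C(17,7) + C(17,1)·C(17,6) + C(17,2)·C(17,5) + C(17,3)·C(17,4) = 19448 + 210392 + 841568 + 1618400 = 2689808.
Probability = 2689808/5379616 = 1/2.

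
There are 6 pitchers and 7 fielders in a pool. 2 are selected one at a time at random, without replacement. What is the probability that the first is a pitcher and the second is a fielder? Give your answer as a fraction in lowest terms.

7/26

Multiply the conditional probabilities at each draw: 6/13 · 7/12 = 42/156 = 7/26.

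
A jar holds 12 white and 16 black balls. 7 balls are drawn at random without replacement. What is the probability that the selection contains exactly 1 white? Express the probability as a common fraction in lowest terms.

Total number of selections: C(28,7) = 1184040.
Selections with exactly 1 white: choose 1 of the 12 white and 6 of the 16 black, C(12,1)·C(16,6) = 12·8008 = 96096.
Probability = 96096/1184040 = 28/345.

28/345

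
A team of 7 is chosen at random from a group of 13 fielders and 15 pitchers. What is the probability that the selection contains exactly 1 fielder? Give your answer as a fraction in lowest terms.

Total number of selections: C(28,7) = 1184040.
Selections with exactly 1 fielder: choose 1 of the 13 fielders and 6 of the 15 pitchers, C(13,1)·C(15,6) = 13·5005 = 65065.
Probability = 65065/1184040 = 91/1656.

91/1656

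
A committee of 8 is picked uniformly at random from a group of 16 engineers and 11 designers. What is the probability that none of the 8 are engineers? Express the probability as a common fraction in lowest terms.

1/13455

There are C(27,8) = 2220075 possible selections.
Selections with no engineers (all designers): C(11,8) = 165.
Probability = 165/2220075 = 1/13455.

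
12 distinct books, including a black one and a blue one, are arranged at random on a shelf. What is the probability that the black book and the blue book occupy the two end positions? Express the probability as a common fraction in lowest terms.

There are 12! = 479001600 arrangements.
Place the black book and the blue book at the ends in 2 ways, arrange the remaining 10 in 10! = 3628800 ways: 2·3628800 = 7257600.
Probability = 7257600/479001600 = 1/66.

1/66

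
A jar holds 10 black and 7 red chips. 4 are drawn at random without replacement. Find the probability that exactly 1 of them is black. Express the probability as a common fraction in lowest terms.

5/34

There are C(17,4) = 2380 ways to choose 4 from 17.
Selections with exactly 1 black: choose 1 of the 10 black and 3 of the 7 red, C(10,1)·C(7,3) = 10·35 = 350.
Probability = 350/2380 = 5/34.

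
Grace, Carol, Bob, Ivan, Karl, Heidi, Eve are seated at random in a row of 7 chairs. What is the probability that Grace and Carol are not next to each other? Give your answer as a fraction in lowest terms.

There are 7! = 5040 arrangements.
Arrangements with Grace and Carol adjacent: 2·6! = 1440.
So not adjacent: 5040 − 1440 = 3600, probability 3600/5040 = 5/7.

5/7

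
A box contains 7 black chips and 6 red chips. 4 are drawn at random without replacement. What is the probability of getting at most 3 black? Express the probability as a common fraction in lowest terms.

Total selections: C(13,4) = 715.
The complement is exactly 4 black: C(7,4)·C(6,0) = 35.
Probability = 1 − 35/715 = 680/715 = 136/143.

136/143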